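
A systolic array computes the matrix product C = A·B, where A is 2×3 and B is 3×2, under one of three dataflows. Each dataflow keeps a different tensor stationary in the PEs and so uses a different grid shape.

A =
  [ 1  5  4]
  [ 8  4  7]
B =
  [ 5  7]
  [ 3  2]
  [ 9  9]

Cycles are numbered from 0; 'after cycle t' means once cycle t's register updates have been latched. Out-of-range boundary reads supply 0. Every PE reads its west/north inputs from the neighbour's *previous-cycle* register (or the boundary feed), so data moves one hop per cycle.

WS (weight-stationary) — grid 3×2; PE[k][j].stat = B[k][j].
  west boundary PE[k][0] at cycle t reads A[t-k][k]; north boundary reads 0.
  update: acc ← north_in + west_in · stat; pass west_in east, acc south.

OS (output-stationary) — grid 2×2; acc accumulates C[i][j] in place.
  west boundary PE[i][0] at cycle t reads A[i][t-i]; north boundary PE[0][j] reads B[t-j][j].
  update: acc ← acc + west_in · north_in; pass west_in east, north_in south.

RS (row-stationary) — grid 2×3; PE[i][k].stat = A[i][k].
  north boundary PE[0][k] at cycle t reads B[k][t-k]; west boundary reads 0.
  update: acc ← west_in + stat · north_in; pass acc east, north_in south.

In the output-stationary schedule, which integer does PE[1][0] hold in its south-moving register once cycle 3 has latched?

OS (2×2). Following PE[1][0] plus its west/north inputs:
  t=0 PE[0][0]: acc=5 h=1 v=5
  t=0 PE[1][0]: acc=0 h=0 v=0
  t=1 PE[0][0]: acc=20 h=5 v=3
  t=1 PE[1][0]: acc=40 h=8 v=5
  t=2 PE[0][0]: acc=56 h=4 v=9
  t=2 PE[1][0]: acc=52 h=4 v=3
  t=3 PE[0][0]: acc=56 h=0 v=0
  t=3 PE[1][0]: acc=115 h=7 v=9

register = 9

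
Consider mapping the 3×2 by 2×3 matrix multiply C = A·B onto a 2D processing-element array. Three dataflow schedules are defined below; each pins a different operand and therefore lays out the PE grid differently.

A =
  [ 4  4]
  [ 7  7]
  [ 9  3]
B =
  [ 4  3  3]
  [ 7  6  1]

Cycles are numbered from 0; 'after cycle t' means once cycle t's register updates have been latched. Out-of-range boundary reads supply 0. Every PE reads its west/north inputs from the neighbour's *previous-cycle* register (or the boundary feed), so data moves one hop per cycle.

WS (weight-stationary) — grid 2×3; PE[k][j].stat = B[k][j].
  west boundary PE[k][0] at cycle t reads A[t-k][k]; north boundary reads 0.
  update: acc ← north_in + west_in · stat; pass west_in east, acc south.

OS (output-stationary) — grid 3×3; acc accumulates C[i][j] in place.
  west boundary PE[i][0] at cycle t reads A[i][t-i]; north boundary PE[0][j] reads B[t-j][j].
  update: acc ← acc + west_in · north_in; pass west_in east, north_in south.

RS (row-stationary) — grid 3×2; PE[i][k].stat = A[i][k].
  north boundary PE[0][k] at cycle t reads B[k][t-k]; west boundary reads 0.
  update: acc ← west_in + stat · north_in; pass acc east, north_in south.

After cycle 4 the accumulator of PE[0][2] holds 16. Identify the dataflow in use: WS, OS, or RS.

Under WS (2×3), PE[0][2]:
  cycle 0: PE[0][2] → acc 0, east 0, south 0
  cycle 1: PE[0][2] → acc 0, east 0, south 0
  cycle 2: PE[0][2] → acc 12, east 4, south 12
  cycle 3: PE[0][2] → acc 21, east 7, south 21
  cycle 4: PE[0][2] → acc 27, east 9, south 27
Under OS (3×3), PE[0][2]:
  cycle 0: PE[0][2] → acc 0, east 0, south 0
  cycle 1: PE[0][2] → acc 0, east 0, south 0
  cycle 2: PE[0][2] → acc 12, east 4, south 3
  cycle 3: PE[0][2] → acc 16, east 4, south 1
  cycle 4: PE[0][2] → acc 16, east 0, south 0
— RS: 3×2 array has no PE[0][2].

dataflow = OS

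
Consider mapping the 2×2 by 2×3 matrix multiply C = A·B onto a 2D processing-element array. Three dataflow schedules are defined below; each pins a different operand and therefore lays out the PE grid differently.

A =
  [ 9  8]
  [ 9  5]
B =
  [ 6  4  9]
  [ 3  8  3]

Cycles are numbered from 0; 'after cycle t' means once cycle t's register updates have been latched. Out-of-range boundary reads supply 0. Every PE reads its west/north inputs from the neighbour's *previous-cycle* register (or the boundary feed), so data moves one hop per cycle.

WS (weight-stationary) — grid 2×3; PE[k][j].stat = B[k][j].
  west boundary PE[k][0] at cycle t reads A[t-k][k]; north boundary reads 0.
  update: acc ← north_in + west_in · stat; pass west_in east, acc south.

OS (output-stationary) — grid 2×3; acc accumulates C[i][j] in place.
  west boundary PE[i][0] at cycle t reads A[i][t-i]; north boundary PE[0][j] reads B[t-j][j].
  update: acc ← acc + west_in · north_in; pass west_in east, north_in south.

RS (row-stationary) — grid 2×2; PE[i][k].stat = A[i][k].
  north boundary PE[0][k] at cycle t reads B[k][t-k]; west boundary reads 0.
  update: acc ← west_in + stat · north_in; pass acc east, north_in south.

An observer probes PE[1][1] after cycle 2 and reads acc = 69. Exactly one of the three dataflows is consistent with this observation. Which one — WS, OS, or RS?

dataflow = RS

WS (2×3 grid), PE[1][1]:
  after 0 — PE[1][1] acc=0, pass-E 0, pass-S 0
  after 1 — PE[1][1] acc=0, pass-E 0, pass-S 0
  after 2 — PE[1][1] acc=100, pass-E 8, pass-S 100
OS (2×3 grid), PE[1][1]:
  after 0 — PE[1][1] acc=0, pass-E 0, pass-S 0
  after 1 — PE[1][1] acc=0, pass-E 0, pass-S 0
  after 2 — PE[1][1] acc=36, pass-E 9, pass-S 4
RS (2×2 grid), PE[1][1]:
  after 0 — PE[1][1] acc=0, pass-E 0, pass-S 0
  after 1 — PE[1][1] acc=0, pass-E 0, pass-S 0
  after 2 — PE[1][1] acc=69, pass-E 69, pass-S 3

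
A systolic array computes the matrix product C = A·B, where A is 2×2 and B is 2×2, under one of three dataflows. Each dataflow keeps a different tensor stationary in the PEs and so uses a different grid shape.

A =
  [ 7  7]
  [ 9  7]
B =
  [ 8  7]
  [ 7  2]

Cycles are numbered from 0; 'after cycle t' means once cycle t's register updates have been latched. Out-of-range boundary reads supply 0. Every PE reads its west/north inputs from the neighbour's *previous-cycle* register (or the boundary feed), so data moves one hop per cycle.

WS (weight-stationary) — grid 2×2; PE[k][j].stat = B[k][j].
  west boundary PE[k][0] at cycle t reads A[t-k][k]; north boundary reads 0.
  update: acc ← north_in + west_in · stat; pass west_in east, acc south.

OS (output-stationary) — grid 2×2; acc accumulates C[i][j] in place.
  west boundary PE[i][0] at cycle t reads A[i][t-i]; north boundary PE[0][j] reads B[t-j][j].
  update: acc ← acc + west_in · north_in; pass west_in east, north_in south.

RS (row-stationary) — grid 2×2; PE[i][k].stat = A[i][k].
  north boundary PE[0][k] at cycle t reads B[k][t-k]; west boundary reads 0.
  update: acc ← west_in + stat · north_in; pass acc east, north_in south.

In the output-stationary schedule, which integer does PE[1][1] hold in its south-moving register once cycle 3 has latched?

register = 2

OS 2×2: PE[1][1] cycle-by-cycle (with neighbour feeds):
  cycle 0: PE[0][1] → acc 0, east 0, south 0
  cycle 0: PE[1][0] → acc 0, east 0, south 0
  cycle 0: PE[1][1] → acc 0, east 0, south 0
  cycle 1: PE[0][1] → acc 49, east 7, south 7
  cycle 1: PE[1][0] → acc 72, east 9, south 8
  cycle 1: PE[1][1] → acc 0, east 0, south 0
  cycle 2: PE[0][1] → acc 63, east 7, south 2
  cycle 2: PE[1][0] → acc 121, east 7, south 7
  cycle 2: PE[1][1] → acc 63, east 9, south 7
  cycle 3: PE[0][1] → acc 63, east 0, south 0
  cycle 3: PE[1][0] → acc 121, east 0, south 0
  cycle 3: PE[1][1] → acc 77, east 7, south 2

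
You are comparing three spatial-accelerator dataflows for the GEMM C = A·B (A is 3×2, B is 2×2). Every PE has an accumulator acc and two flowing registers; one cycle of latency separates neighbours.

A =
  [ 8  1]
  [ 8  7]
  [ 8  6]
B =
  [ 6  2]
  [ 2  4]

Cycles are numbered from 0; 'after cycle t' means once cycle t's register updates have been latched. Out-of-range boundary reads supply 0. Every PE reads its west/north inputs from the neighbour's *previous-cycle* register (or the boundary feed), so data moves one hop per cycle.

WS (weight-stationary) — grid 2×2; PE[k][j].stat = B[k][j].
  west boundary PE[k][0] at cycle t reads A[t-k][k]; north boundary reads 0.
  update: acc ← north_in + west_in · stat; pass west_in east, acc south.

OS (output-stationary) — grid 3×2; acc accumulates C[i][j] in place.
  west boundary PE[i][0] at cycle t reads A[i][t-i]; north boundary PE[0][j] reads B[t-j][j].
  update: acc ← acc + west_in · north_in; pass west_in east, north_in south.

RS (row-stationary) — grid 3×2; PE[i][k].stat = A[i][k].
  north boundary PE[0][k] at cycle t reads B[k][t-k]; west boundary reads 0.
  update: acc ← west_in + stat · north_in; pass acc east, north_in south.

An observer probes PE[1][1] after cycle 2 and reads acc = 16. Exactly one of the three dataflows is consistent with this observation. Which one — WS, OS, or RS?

WS (2×2 grid), PE[1][1]:
  [0] (1,1) acc=0 (h:0 v:0)
  [1] (1,1) acc=0 (h:0 v:0)
  [2] (1,1) acc=20 (h:1 v:20)
OS (3×2 grid), PE[1][1]:
  [0] (1,1) acc=0 (h:0 v:0)
  [1] (1,1) acc=0 (h:0 v:0)
  [2] (1,1) acc=16 (h:8 v:2)
RS (3×2 grid), PE[1][1]:
  [0] (1,1) acc=0 (h:0 v:0)
  [1] (1,1) acc=0 (h:0 v:0)
  [2] (1,1) acc=62 (h:62 v:2)

dataflow = OS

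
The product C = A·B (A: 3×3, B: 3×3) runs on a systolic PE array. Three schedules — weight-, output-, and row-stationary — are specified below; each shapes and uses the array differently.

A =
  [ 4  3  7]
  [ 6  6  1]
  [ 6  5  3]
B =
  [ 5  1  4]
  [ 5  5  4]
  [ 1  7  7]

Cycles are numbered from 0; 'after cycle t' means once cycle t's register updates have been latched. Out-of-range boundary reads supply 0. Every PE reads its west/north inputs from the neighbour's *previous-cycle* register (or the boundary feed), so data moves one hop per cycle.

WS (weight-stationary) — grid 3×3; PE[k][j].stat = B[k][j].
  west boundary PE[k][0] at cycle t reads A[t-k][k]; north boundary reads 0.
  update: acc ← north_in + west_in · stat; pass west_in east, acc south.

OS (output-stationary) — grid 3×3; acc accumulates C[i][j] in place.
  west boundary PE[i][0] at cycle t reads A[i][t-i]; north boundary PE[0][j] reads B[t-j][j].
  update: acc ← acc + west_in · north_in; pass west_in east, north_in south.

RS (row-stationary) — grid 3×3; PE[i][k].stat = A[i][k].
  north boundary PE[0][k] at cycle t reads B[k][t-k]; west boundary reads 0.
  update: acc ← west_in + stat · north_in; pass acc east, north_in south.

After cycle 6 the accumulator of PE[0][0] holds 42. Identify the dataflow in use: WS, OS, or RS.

— WS: 3×3; PE[0][0] trace:
  t=0 PE[0][0]: acc=20 h=4 v=20
  t=1 PE[0][0]: acc=30 h=6 v=30
  t=2 PE[0][0]: acc=30 h=6 v=30
  t=3 PE[0][0]: acc=0 h=0 v=0
  t=4 PE[0][0]: acc=0 h=0 v=0
  t=5 PE[0][0]: acc=0 h=0 v=0
  t=6 PE[0][0]: acc=0 h=0 v=0
— OS: 3×3; PE[0][0] trace:
  t=0 PE[0][0]: acc=20 h=4 v=5
  t=1 PE[0][0]: acc=35 h=3 v=5
  t=2 PE[0][0]: acc=42 h=7 v=1
  t=3 PE[0][0]: acc=42 h=0 v=0
  t=4 PE[0][0]: acc=42 h=0 v=0
  t=5 PE[0][0]: acc=42 h=0 v=0
  t=6 PE[0][0]: acc=42 h=0 v=0
— RS: 3×3; PE[0][0] trace:
  t=0 PE[0][0]: acc=20 h=20 v=5
  t=1 PE[0][0]: acc=4 h=4 v=1
  t=2 PE[0][0]: acc=16 h=16 v=4
  t=3 PE[0][0]: acc=0 h=0 v=0
  t=4 PE[0][0]: acc=0 h=0 v=0
  t=5 PE[0][0]: acc=0 h=0 v=0
  t=6 PE[0][0]: acc=0 h=0 v=0

dataflow = OS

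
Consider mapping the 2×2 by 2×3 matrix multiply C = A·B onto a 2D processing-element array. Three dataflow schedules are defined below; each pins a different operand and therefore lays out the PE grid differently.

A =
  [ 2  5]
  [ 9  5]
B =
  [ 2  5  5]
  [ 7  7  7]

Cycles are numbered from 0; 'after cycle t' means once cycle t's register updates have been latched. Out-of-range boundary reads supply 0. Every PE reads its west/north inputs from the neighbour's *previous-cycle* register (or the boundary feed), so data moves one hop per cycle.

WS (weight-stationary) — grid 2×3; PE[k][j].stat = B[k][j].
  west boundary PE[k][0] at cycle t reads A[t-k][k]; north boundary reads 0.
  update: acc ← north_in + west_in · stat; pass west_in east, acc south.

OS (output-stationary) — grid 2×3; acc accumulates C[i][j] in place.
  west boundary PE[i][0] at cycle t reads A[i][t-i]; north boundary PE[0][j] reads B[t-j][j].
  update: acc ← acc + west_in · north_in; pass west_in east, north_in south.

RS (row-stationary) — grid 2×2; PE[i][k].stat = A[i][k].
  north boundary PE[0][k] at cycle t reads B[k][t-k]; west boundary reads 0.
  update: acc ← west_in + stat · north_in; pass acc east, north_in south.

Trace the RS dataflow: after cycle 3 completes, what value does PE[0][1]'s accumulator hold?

RS 2×2: PE[0][1] cycle-by-cycle (with neighbour feeds):
  0: (0,0).acc=4  regs=<4,2>
  0: (0,1).acc=0  regs=<0,0>
  1: (0,0).acc=10  regs=<10,5>
  1: (0,1).acc=39  regs=<39,7>
  2: (0,0).acc=10  regs=<10,5>
  2: (0,1).acc=45  regs=<45,7>
  3: (0,0).acc=0  regs=<0,0>
  3: (0,1).acc=45  regs=<45,7>

PE[0][1].acc = 45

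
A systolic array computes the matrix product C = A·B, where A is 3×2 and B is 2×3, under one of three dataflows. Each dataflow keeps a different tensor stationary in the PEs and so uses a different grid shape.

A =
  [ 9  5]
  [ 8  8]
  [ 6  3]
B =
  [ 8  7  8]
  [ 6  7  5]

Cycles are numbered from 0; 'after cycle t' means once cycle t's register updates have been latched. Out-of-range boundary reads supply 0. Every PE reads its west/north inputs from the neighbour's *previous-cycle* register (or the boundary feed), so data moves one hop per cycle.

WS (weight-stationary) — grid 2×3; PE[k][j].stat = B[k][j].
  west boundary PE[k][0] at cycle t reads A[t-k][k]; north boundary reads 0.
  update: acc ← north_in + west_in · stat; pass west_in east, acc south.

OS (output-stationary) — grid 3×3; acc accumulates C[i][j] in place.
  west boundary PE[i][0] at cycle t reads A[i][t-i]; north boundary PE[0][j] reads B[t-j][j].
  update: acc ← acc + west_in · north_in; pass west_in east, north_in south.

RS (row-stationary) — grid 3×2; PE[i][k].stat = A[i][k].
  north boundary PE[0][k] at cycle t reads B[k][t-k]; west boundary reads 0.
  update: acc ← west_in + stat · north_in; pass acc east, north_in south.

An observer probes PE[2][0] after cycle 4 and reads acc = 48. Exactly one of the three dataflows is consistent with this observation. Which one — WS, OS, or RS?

dataflow = RS

WS (2×3): PE[2][0] does not exist.
— OS: 3×3; PE[2][0] trace:
  after 0 — PE[2][0] acc=0, pass-E 0, pass-S 0
  after 1 — PE[2][0] acc=0, pass-E 0, pass-S 0
  after 2 — PE[2][0] acc=48, pass-E 6, pass-S 8
  after 3 — PE[2][0] acc=66, pass-E 3, pass-S 6
  after 4 — PE[2][0] acc=66, pass-E 0, pass-S 0
— RS: 3×2; PE[2][0] trace:
  after 0 — PE[2][0] acc=0, pass-E 0, pass-S 0
  after 1 — PE[2][0] acc=0, pass-E 0, pass-S 0
  after 2 — PE[2][0] acc=48, pass-E 48, pass-S 8
  after 3 — PE[2][0] acc=42, pass-E 42, pass-S 7
  after 4 — PE[2][0] acc=48, pass-E 48, pass-S 8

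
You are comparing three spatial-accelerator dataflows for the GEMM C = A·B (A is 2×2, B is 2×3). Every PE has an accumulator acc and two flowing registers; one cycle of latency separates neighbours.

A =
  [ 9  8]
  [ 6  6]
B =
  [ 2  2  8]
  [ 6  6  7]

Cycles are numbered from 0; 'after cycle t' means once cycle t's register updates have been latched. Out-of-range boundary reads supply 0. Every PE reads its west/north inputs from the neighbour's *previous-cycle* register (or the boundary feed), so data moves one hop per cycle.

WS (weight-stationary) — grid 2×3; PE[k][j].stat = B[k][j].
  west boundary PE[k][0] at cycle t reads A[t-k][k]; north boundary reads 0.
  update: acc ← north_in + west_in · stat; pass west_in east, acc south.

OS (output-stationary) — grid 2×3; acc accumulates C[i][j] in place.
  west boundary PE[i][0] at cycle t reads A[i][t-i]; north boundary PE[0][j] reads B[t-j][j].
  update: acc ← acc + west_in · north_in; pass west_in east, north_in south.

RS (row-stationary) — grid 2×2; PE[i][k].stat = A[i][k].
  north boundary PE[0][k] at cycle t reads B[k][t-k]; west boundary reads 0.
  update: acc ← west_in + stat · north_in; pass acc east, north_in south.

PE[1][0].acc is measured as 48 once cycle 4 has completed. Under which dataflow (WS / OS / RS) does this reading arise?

dataflow = OS

WS (2×3 grid), PE[1][0]:
  after 0 — PE[1][0] acc=0, pass-E 0, pass-S 0
  after 1 — PE[1][0] acc=66, pass-E 8, pass-S 66
  after 2 — PE[1][0] acc=48, pass-E 6, pass-S 48
  after 3 — PE[1][0] acc=0, pass-E 0, pass-S 0
  after 4 — PE[1][0] acc=0, pass-E 0, pass-S 0
OS (2×3 grid), PE[1][0]:
  after 0 — PE[1][0] acc=0, pass-E 0, pass-S 0
  after 1 — PE[1][0] acc=12, pass-E 6, pass-S 2
  after 2 — PE[1][0] acc=48, pass-E 6, pass-S 6
  after 3 — PE[1][0] acc=48, pass-E 0, pass-S 0
  after 4 — PE[1][0] acc=48, pass-E 0, pass-S 0
RS (2×2 grid), PE[1][0]:
  after 0 — PE[1][0] acc=0, pass-E 0, pass-S 0
  after 1 — PE[1][0] acc=12, pass-E 12, pass-S 2
  after 2 — PE[1][0] acc=12, pass-E 12, pass-S 2
  after 3 — PE[1][0] acc=48, pass-E 48, pass-S 8
  after 4 — PE[1][0] acc=0, pass-E 0, pass-S 0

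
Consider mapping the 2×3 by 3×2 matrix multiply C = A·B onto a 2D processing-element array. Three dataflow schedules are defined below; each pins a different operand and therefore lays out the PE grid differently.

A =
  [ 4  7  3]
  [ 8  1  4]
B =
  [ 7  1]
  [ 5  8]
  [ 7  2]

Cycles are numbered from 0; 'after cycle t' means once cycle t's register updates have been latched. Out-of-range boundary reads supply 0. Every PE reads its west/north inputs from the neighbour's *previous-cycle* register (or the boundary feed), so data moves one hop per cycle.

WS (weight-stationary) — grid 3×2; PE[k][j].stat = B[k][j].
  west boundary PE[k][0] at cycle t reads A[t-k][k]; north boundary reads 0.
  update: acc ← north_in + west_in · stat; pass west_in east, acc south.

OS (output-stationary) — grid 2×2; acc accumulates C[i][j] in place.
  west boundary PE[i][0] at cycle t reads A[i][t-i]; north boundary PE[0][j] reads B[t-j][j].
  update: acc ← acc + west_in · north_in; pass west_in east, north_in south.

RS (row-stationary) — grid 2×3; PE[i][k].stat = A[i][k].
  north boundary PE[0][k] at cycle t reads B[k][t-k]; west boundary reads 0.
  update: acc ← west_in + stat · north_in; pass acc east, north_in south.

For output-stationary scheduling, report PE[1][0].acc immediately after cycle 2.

OS 2×2: PE[1][0] cycle-by-cycle (with neighbour feeds):
  c0 r0c0: 28 / 4 / 7
  c0 r1c0: 0 / 0 / 0
  c1 r0c0: 63 / 7 / 5
  c1 r1c0: 56 / 8 / 7
  c2 r0c0: 84 / 3 / 7
  c2 r1c0: 61 / 1 / 5

PE[1][0].acc = 61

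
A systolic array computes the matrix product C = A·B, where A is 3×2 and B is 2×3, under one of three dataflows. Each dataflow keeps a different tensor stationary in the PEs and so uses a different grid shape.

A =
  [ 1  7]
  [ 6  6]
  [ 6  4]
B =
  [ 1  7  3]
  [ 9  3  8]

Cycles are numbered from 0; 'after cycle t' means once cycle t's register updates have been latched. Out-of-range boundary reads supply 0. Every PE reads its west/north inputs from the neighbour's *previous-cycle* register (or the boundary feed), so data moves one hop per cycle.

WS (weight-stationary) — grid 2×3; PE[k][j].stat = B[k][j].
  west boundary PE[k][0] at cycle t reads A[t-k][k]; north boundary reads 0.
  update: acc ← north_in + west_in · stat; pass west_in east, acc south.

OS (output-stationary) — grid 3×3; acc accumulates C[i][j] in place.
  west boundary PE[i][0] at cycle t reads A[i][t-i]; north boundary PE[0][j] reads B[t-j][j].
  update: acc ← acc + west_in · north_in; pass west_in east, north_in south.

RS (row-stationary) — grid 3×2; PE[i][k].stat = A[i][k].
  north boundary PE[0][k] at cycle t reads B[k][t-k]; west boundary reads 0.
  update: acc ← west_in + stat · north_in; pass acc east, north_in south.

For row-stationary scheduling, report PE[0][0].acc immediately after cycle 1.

PE[0][0].acc = 7

RS (3×2). Following PE[0][0] plus its west/north inputs:
  c0 r0c0: 1 / 1 / 1
  c1 r0c0: 7 / 7 / 7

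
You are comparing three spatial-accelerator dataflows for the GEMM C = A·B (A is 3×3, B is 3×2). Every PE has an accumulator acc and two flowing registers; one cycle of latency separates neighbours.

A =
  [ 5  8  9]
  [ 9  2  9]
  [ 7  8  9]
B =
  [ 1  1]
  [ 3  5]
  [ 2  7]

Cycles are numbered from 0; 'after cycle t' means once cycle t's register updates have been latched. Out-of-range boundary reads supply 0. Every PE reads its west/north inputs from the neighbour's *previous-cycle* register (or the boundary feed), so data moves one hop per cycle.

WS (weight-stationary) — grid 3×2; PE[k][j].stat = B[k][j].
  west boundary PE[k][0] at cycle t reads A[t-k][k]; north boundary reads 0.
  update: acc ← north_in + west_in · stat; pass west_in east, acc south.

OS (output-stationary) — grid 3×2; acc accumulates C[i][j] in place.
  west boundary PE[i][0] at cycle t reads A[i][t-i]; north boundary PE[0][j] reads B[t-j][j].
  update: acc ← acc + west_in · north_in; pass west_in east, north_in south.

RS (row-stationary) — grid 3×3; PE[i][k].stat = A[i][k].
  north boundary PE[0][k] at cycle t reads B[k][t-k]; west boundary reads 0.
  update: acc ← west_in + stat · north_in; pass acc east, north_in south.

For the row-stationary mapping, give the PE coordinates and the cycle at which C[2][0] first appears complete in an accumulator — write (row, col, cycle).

Under RS, C[2][0] lands at PE[2][2]:
  cycle 0: PE[2][2] → acc 0, east 0, south 0
  cycle 1: PE[2][2] → acc 0, east 0, south 0
  cycle 2: PE[2][2] → acc 0, east 0, south 0
  cycle 3: PE[2][2] → acc 0, east 0, south 0
  cycle 4: PE[2][2] → acc 49, east 49, south 2

(row, col, cycle) = (2, 2, 4)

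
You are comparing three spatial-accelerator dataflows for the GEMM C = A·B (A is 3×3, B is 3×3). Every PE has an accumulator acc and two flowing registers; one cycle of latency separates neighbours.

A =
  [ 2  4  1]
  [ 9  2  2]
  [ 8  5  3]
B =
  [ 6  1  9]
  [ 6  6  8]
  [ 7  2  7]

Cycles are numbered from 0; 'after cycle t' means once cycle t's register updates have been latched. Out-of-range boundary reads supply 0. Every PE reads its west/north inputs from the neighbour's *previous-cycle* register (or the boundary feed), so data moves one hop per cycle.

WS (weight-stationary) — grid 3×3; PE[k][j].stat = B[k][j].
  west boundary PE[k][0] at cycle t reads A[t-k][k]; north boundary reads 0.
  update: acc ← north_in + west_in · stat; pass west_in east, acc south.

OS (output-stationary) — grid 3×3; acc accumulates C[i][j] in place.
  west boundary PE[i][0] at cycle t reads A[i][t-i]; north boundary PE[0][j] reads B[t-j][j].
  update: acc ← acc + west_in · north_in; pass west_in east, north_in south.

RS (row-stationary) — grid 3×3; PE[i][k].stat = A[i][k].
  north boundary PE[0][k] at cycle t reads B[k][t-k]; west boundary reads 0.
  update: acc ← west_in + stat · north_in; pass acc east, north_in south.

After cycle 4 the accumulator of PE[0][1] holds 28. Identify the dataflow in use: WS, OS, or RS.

dataflow = OS

Under WS (3×3), PE[0][1]:
  0: (0,1).acc=0  regs=<0,0>
  1: (0,1).acc=2  regs=<2,2>
  2: (0,1).acc=9  regs=<9,9>
  3: (0,1).acc=8  regs=<8,8>
  4: (0,1).acc=0  regs=<0,0>
Under OS (3×3), PE[0][1]:
  0: (0,1).acc=0  regs=<0,0>
  1: (0,1).acc=2  regs=<2,1>
  2: (0,1).acc=26  regs=<4,6>
  3: (0,1).acc=28  regs=<1,2>
  4: (0,1).acc=28  regs=<0,0>
Under RS (3×3), PE[0][1]:
  0: (0,1).acc=0  regs=<0,0>
  1: (0,1).acc=36  regs=<36,6>
  2: (0,1).acc=26  regs=<26,6>
  3: (0,1).acc=50  regs=<50,8>
  4: (0,1).acc=0  regs=<0,0>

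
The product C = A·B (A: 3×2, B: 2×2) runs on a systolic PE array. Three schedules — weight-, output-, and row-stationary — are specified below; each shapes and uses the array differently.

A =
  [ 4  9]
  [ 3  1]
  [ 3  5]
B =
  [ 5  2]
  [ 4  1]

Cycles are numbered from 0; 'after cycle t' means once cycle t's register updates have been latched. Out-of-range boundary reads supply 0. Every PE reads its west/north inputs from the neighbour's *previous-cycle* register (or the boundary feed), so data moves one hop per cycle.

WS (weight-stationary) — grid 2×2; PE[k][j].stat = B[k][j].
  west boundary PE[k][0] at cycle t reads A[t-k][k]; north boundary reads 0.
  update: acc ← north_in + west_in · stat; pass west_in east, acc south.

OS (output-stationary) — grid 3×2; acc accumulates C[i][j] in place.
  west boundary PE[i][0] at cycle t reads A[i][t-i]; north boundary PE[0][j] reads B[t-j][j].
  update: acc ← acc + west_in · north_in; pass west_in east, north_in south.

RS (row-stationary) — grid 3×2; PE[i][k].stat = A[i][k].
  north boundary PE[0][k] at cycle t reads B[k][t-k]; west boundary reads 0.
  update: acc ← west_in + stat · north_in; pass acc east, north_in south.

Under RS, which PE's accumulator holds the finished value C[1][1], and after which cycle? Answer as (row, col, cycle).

RS: C[1][1] accumulates in PE[1][1]:
  after 0 — PE[1][1] acc=0, pass-E 0, pass-S 0
  after 1 — PE[1][1] acc=0, pass-E 0, pass-S 0
  after 2 — PE[1][1] acc=19, pass-E 19, pass-S 4
  after 3 — PE[1][1] acc=7, pass-E 7, pass-S 1

(row, col, cycle) = (1, 1, 3)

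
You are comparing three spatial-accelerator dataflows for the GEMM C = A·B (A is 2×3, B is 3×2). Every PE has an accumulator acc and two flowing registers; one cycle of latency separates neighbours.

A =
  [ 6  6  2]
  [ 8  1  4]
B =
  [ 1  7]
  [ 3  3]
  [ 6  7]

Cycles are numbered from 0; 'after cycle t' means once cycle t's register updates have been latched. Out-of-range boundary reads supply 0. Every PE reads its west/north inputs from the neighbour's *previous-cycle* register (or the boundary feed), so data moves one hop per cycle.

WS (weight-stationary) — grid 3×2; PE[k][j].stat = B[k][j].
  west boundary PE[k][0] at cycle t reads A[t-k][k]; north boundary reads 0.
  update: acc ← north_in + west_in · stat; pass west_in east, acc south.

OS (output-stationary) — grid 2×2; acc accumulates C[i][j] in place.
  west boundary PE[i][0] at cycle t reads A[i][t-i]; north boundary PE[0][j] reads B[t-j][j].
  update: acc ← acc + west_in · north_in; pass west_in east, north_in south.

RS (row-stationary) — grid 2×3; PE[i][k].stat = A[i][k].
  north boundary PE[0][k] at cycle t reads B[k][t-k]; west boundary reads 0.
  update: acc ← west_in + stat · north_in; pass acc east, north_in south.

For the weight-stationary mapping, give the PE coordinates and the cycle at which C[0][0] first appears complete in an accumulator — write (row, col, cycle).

WS: C[0][0] accumulates in PE[2][0]:
  c0 r2c0: 0 / 0 / 0
  c1 r2c0: 0 / 0 / 0
  c2 r2c0: 36 / 2 / 36

(row, col, cycle) = (2, 0, 2)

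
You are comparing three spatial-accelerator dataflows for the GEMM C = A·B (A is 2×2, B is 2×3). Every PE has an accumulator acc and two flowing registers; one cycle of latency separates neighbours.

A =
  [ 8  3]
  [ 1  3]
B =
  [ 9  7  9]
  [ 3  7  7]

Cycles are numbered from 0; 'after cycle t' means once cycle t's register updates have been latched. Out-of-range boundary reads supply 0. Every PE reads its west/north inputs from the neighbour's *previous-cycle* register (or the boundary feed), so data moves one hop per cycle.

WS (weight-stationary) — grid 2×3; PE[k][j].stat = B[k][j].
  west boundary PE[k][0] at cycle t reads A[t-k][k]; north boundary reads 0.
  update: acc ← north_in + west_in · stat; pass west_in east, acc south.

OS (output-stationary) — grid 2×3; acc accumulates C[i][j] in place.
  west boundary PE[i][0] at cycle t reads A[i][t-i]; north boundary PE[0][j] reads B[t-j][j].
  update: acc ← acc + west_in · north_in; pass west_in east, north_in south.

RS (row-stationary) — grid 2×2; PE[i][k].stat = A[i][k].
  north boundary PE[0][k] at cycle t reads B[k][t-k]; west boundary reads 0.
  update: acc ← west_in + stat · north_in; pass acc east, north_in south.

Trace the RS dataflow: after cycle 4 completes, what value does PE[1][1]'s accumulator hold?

RS on a 2×2 grid — tracing PE[1][1] and its feeders:
  t=0 PE[0][1]: acc=0 h=0 v=0
  t=0 PE[1][0]: acc=0 h=0 v=0
  t=0 PE[1][1]: acc=0 h=0 v=0
  t=1 PE[0][1]: acc=81 h=81 v=3
  t=1 PE[1][0]: acc=9 h=9 v=9
  t=1 PE[1][1]: acc=0 h=0 v=0
  t=2 PE[0][1]: acc=77 h=77 v=7
  t=2 PE[1][0]: acc=7 h=7 v=7
  t=2 PE[1][1]: acc=18 h=18 v=3
  t=3 PE[0][1]: acc=93 h=93 v=7
  t=3 PE[1][0]: acc=9 h=9 v=9
  t=3 PE[1][1]: acc=28 h=28 v=7
  t=4 PE[0][1]: acc=0 h=0 v=0
  t=4 PE[1][0]: acc=0 h=0 v=0
  t=4 PE[1][1]: acc=30 h=30 v=7

PE[1][1].acc = 30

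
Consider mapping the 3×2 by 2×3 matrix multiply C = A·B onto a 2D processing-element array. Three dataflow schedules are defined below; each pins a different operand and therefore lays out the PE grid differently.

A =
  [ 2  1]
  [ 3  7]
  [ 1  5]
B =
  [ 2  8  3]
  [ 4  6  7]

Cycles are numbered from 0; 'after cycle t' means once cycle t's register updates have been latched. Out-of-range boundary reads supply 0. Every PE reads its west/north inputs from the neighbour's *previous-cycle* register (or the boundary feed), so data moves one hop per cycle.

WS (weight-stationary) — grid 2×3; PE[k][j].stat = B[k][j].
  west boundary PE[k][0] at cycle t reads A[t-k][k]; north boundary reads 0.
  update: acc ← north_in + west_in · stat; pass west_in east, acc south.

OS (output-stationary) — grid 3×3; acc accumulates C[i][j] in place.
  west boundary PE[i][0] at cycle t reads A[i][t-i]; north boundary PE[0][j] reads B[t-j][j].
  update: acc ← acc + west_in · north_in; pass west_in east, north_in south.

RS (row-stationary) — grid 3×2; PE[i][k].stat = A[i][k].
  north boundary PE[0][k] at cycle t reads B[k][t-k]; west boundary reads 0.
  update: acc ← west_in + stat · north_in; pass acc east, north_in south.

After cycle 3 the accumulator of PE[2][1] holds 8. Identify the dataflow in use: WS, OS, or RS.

dataflow = OS

— WS: 2×3 array has no PE[2][1].
OS (3×3 grid), PE[2][1]:
  @0  [2,1]  acc 0  |  →0  ↓0
  @1  [2,1]  acc 0  |  →0  ↓0
  @2  [2,1]  acc 0  |  →0  ↓0
  @3  [2,1]  acc 8  |  →1  ↓8
RS (3×2 grid), PE[2][1]:
  @0  [2,1]  acc 0  |  →0  ↓0
  @1  [2,1]  acc 0  |  →0  ↓0
  @2  [2,1]  acc 0  |  →0  ↓0
  @3  [2,1]  acc 22  |  →22  ↓4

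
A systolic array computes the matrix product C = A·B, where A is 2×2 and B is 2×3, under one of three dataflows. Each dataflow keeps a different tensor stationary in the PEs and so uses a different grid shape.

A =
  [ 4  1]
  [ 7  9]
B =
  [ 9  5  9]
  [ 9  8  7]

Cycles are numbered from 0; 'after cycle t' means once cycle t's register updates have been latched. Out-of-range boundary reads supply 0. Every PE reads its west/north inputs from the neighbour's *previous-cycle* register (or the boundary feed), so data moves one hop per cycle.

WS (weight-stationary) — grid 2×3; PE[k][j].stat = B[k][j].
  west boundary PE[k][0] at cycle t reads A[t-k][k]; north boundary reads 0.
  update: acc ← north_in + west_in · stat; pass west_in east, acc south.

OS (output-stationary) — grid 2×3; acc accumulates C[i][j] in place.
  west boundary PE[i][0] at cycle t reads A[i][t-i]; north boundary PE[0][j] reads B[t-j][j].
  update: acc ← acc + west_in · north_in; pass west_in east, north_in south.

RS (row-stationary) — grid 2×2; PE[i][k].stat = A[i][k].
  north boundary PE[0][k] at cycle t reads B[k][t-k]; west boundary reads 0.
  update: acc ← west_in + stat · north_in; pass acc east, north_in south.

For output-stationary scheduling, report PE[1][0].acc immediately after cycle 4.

PE[1][0].acc = 144

OS (2×3). Following PE[1][0] plus its west/north inputs:
  after 0 — PE[0][0] acc=36, pass-E 4, pass-S 9
  after 0 — PE[1][0] acc=0, pass-E 0, pass-S 0
  after 1 — PE[0][0] acc=45, pass-E 1, pass-S 9
  after 1 — PE[1][0] acc=63, pass-E 7, pass-S 9
  after 2 — PE[0][0] acc=45, pass-E 0, pass-S 0
  after 2 — PE[1][0] acc=144, pass-E 9, pass-S 9
  after 3 — PE[0][0] acc=45, pass-E 0, pass-S 0
  after 3 — PE[1][0] acc=144, pass-E 0, pass-S 0
  after 4 — PE[0][0] acc=45, pass-E 0, pass-S 0
  after 4 — PE[1][0] acc=144, pass-E 0, pass-S 0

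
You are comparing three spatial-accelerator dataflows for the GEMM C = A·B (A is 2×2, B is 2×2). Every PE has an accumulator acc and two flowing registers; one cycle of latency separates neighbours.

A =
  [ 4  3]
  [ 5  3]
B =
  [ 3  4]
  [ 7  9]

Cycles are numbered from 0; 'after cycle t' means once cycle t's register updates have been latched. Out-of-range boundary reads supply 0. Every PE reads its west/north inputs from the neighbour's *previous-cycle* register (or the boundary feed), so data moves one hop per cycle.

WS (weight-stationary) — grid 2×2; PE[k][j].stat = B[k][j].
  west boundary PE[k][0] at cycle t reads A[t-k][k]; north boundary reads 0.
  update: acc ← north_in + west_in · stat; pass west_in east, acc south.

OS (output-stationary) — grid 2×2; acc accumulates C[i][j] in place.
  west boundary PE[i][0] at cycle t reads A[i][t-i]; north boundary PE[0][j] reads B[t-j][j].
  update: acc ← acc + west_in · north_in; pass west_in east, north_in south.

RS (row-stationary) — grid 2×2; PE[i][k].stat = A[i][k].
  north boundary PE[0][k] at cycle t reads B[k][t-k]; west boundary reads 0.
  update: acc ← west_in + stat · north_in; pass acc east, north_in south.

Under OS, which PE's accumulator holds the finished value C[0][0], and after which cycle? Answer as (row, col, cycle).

OS: C[0][0] accumulates in PE[0][0]:
  0: (0,0).acc=12  regs=<4,3>
  1: (0,0).acc=33  regs=<3,7>

(row, col, cycle) = (0, 0, 1)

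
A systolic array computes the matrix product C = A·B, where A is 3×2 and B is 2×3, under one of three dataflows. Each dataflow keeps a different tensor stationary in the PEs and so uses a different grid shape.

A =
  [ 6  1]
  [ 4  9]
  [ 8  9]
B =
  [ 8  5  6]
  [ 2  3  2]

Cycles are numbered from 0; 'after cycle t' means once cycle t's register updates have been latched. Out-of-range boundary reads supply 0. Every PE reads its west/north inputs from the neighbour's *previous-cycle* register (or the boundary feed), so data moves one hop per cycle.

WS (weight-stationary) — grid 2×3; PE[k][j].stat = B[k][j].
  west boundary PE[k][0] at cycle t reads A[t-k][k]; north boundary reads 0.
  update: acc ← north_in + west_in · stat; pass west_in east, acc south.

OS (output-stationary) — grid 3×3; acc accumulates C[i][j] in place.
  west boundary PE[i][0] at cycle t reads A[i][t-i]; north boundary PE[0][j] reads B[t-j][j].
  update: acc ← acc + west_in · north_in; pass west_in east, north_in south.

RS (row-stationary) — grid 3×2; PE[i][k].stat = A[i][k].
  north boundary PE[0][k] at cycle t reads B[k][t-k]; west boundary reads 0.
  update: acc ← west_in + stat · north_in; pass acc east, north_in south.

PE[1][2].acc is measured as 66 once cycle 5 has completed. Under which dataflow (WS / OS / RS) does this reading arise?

dataflow = WS

Under WS (2×3), PE[1][2]:
  after 0 — PE[1][2] acc=0, pass-E 0, pass-S 0
  after 1 — PE[1][2] acc=0, pass-E 0, pass-S 0
  after 2 — PE[1][2] acc=0, pass-E 0, pass-S 0
  after 3 — PE[1][2] acc=38, pass-E 1, pass-S 38
  after 4 — PE[1][2] acc=42, pass-E 9, pass-S 42
  after 5 — PE[1][2] acc=66, pass-E 9, pass-S 66
Under OS (3×3), PE[1][2]:
  after 0 — PE[1][2] acc=0, pass-E 0, pass-S 0
  after 1 — PE[1][2] acc=0, pass-E 0, pass-S 0
  after 2 — PE[1][2] acc=0, pass-E 0, pass-S 0
  after 3 — PE[1][2] acc=24, pass-E 4, pass-S 6
  after 4 — PE[1][2] acc=42, pass-E 9, pass-S 2
  after 5 — PE[1][2] acc=42, pass-E 0, pass-S 0
RS: PE[1][2] is outside its 3×2 grid.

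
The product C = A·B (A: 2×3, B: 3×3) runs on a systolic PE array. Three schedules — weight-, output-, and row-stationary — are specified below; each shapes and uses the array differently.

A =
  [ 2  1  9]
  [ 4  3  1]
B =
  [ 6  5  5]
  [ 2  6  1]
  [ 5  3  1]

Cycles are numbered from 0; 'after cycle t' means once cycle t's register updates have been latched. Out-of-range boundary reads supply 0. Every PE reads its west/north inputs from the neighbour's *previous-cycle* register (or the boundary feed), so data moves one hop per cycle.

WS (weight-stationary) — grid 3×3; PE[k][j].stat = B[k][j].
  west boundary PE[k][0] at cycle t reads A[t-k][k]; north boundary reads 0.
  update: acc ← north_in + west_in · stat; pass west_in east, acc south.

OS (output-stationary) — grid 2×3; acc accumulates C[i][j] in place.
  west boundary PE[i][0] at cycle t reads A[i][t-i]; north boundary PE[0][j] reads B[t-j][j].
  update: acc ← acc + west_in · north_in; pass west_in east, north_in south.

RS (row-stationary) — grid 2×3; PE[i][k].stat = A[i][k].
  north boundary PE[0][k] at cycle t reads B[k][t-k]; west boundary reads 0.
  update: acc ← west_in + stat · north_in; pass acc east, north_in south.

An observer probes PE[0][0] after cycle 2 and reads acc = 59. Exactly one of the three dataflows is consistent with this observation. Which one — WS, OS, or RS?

dataflow = OS

WS [3×3] PE[0][0] across cycles:
  t=0 PE[0][0]: acc=12 h=2 v=12
  t=1 PE[0][0]: acc=24 h=4 v=24
  t=2 PE[0][0]: acc=0 h=0 v=0
OS [2×3] PE[0][0] across cycles:
  t=0 PE[0][0]: acc=12 h=2 v=6
  t=1 PE[0][0]: acc=14 h=1 v=2
  t=2 PE[0][0]: acc=59 h=9 v=5
RS [2×3] PE[0][0] across cycles:
  t=0 PE[0][0]: acc=12 h=12 v=6
  t=1 PE[0][0]: acc=10 h=10 v=5
  t=2 PE[0][0]: acc=10 h=10 v=5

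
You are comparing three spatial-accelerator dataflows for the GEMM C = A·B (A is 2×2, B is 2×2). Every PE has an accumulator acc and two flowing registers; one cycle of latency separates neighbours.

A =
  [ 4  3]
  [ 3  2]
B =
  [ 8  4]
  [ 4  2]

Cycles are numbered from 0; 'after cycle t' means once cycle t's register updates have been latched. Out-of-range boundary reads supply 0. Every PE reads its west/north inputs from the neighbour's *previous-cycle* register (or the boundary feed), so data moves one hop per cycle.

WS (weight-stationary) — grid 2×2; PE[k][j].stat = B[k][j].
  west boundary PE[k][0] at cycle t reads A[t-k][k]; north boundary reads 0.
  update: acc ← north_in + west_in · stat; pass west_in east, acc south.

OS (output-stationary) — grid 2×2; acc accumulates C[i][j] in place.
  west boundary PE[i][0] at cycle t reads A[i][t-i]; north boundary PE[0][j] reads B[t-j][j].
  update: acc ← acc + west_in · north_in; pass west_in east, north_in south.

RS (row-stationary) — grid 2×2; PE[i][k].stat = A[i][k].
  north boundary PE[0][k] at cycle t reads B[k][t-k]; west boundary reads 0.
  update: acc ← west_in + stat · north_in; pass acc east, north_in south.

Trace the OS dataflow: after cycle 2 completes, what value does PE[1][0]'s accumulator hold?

PE[1][0].acc = 32

OS 2×2: PE[1][0] cycle-by-cycle (with neighbour feeds):
  t=0 PE[0][0]: acc=32 h=4 v=8
  t=0 PE[1][0]: acc=0 h=0 v=0
  t=1 PE[0][0]: acc=44 h=3 v=4
  t=1 PE[1][0]: acc=24 h=3 v=8
  t=2 PE[0][0]: acc=44 h=0 v=0
  t=2 PE[1][0]: acc=32 h=2 v=4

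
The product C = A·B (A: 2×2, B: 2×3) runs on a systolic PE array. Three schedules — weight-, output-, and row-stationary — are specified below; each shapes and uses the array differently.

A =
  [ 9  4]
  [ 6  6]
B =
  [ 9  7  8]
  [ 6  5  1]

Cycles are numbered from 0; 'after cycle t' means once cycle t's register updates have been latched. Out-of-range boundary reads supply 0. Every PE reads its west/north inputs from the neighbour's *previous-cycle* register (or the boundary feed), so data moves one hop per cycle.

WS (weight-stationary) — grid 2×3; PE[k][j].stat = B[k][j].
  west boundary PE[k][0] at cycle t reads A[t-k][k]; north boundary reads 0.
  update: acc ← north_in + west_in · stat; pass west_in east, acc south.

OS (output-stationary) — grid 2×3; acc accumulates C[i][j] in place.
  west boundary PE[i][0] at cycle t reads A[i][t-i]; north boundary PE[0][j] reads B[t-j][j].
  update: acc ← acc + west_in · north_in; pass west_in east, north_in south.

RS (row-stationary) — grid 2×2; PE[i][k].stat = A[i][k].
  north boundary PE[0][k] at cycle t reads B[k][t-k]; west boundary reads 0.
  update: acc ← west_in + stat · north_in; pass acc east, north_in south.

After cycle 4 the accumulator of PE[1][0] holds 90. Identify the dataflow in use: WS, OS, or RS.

— WS: 2×3; PE[1][0] trace:
  c0 r1c0: 0 / 0 / 0
  c1 r1c0: 105 / 4 / 105
  c2 r1c0: 90 / 6 / 90
  c3 r1c0: 0 / 0 / 0
  c4 r1c0: 0 / 0 / 0
— OS: 2×3; PE[1][0] trace:
  c0 r1c0: 0 / 0 / 0
  c1 r1c0: 54 / 6 / 9
  c2 r1c0: 90 / 6 / 6
  c3 r1c0: 90 / 0 / 0
  c4 r1c0: 90 / 0 / 0
— RS: 2×2; PE[1][0] trace:
  c0 r1c0: 0 / 0 / 0
  c1 r1c0: 54 / 54 / 9
  c2 r1c0: 42 / 42 / 7
  c3 r1c0: 48 / 48 / 8
  c4 r1c0: 0 / 0 / 0

dataflow = OS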